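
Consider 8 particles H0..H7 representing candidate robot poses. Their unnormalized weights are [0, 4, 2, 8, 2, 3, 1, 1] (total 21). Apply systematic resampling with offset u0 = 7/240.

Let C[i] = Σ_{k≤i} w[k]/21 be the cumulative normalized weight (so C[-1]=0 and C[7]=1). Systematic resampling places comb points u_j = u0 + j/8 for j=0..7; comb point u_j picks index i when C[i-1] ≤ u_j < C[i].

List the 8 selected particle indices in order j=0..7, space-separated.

C = [0, 4/21, 2/7, 2/3, 16/21, 19/21, 20/21, 1]
j=0: u_0=7/240 ∈ [0, 4/21) → index 1
j=1: u_1=37/240 ∈ [0, 4/21) → index 1
j=2: u_2=67/240 ∈ [4/21, 2/7) → index 2
j=3: u_3=97/240 ∈ [2/7, 2/3) → index 3
j=4: u_4=127/240 ∈ [2/7, 2/3) → index 3
j=5: u_5=157/240 ∈ [2/7, 2/3) → index 3
j=6: u_6=187/240 ∈ [16/21, 19/21) → index 5
j=7: u_7=217/240 ∈ [16/21, 19/21) → index 5

1 1 2 3 3 3 5 5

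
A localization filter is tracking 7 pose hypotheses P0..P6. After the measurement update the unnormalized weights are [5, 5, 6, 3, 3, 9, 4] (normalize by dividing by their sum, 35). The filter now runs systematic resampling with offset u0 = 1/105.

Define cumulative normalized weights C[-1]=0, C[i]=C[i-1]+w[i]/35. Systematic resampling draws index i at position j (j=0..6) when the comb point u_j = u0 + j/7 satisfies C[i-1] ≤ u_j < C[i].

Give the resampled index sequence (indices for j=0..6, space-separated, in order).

0 1 2 2 4 5 5

C = [1/7, 2/7, 16/35, 19/35, 22/35, 31/35, 1]
j=0: u_0=1/105 ∈ [0, 1/7) → index 0
j=1: u_1=16/105 ∈ [1/7, 2/7) → index 1
j=2: u_2=31/105 ∈ [2/7, 16/35) → index 2
j=3: u_3=46/105 ∈ [2/7, 16/35) → index 2
j=4: u_4=61/105 ∈ [19/35, 22/35) → index 4
j=5: u_5=76/105 ∈ [22/35, 31/35) → index 5
j=6: u_6=13/15 ∈ [22/35, 31/35) → index 5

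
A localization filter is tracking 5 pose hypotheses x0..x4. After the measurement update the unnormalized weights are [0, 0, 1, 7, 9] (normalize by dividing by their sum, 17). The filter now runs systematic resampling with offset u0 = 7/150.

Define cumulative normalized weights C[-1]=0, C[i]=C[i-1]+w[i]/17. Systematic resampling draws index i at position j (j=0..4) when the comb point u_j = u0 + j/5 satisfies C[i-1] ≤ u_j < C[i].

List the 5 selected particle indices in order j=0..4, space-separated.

2 3 3 4 4

C = [0, 0, 1/17, 8/17, 1]
j=0: u_0=7/150 ∈ [0, 1/17) → index 2
j=1: u_1=37/150 ∈ [1/17, 8/17) → index 3
j=2: u_2=67/150 ∈ [1/17, 8/17) → index 3
j=3: u_3=97/150 ∈ [8/17, 1) → index 4
j=4: u_4=127/150 ∈ [8/17, 1) → index 4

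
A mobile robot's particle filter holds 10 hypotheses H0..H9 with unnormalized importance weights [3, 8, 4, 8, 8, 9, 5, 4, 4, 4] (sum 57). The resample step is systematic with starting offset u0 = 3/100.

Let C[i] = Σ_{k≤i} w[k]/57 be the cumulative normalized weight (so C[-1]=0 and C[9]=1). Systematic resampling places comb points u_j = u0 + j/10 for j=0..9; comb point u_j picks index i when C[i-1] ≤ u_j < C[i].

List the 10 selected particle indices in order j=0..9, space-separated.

0 1 2 3 4 4 5 6 7 9

C = [1/19, 11/57, 5/19, 23/57, 31/57, 40/57, 15/19, 49/57, 53/57, 1]
j=0: u_0=3/100 ∈ [0, 1/19) → index 0
j=1: u_1=13/100 ∈ [1/19, 11/57) → index 1
j=2: u_2=23/100 ∈ [11/57, 5/19) → index 2
j=3: u_3=33/100 ∈ [5/19, 23/57) → index 3
j=4: u_4=43/100 ∈ [23/57, 31/57) → index 4
j=5: u_5=53/100 ∈ [23/57, 31/57) → index 4
j=6: u_6=63/100 ∈ [31/57, 40/57) → index 5
j=7: u_7=73/100 ∈ [40/57, 15/19) → index 6
j=8: u_8=83/100 ∈ [15/19, 49/57) → index 7
j=9: u_9=93/100 ∈ [53/57, 1) → index 9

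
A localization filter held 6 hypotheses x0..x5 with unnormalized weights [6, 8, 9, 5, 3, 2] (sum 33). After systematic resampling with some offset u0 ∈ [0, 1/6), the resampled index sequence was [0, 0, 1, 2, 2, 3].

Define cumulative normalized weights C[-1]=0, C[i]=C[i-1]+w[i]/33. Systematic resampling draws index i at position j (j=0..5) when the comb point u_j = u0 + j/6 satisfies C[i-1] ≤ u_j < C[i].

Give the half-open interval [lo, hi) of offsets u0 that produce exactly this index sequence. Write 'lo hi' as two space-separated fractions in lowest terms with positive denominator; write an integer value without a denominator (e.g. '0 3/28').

0 1/66

C = [2/11, 14/33, 23/33, 28/33, 31/33, 1]
j=0 picked index 0: u0 ∈ [0, 2/11)
j=1 picked index 0: u0 ∈ [-1/6, 1/66)
j=2 picked index 1: u0 ∈ [-5/33, 1/11)
j=3 picked index 2: u0 ∈ [-5/66, 13/66)
j=4 picked index 2: u0 ∈ [-8/33, 1/33)
j=5 picked index 3: u0 ∈ [-3/22, 1/66)
intersection: [0, 1/66)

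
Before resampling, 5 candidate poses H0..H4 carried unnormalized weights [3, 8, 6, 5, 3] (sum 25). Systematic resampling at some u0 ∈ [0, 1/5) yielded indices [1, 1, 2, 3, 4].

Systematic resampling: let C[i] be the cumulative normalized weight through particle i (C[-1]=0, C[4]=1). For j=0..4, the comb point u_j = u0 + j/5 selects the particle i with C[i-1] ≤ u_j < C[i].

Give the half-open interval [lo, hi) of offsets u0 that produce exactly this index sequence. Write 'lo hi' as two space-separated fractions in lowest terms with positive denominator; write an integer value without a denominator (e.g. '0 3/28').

3/25 1/5

C = [3/25, 11/25, 17/25, 22/25, 1]
j=0 picked index 1: u0 ∈ [3/25, 11/25)
j=1 picked index 1: u0 ∈ [-2/25, 6/25)
j=2 picked index 2: u0 ∈ [1/25, 7/25)
j=3 picked index 3: u0 ∈ [2/25, 7/25)
j=4 picked index 4: u0 ∈ [2/25, 1/5)
intersection: [3/25, 1/5)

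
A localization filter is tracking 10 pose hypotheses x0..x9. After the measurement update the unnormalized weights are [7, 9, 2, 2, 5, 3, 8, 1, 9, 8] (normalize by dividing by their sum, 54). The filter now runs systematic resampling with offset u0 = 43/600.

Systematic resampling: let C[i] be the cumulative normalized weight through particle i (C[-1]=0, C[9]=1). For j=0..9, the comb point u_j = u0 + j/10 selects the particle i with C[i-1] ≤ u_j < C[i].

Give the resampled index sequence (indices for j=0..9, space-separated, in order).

0 1 1 4 5 6 7 8 9 9

C = [7/54, 8/27, 1/3, 10/27, 25/54, 14/27, 2/3, 37/54, 23/27, 1]
j=0: u_0=43/600 ∈ [0, 7/54) → index 0
j=1: u_1=103/600 ∈ [7/54, 8/27) → index 1
j=2: u_2=163/600 ∈ [7/54, 8/27) → index 1
j=3: u_3=223/600 ∈ [10/27, 25/54) → index 4
j=4: u_4=283/600 ∈ [25/54, 14/27) → index 5
j=5: u_5=343/600 ∈ [14/27, 2/3) → index 6
j=6: u_6=403/600 ∈ [2/3, 37/54) → index 7
j=7: u_7=463/600 ∈ [37/54, 23/27) → index 8
j=8: u_8=523/600 ∈ [23/27, 1) → index 9
j=9: u_9=583/600 ∈ [23/27, 1) → index 9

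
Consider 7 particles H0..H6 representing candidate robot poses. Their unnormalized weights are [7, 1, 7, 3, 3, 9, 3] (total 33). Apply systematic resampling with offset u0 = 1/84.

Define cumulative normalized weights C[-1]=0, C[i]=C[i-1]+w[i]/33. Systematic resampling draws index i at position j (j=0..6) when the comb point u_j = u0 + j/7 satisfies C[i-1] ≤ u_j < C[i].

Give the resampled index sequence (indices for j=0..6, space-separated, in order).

0 0 2 2 4 5 5

C = [7/33, 8/33, 5/11, 6/11, 7/11, 10/11, 1]
j=0: u_0=1/84 ∈ [0, 7/33) → index 0
j=1: u_1=13/84 ∈ [0, 7/33) → index 0
j=2: u_2=25/84 ∈ [8/33, 5/11) → index 2
j=3: u_3=37/84 ∈ [8/33, 5/11) → index 2
j=4: u_4=7/12 ∈ [6/11, 7/11) → index 4
j=5: u_5=61/84 ∈ [7/11, 10/11) → index 5
j=6: u_6=73/84 ∈ [7/11, 10/11) → index 5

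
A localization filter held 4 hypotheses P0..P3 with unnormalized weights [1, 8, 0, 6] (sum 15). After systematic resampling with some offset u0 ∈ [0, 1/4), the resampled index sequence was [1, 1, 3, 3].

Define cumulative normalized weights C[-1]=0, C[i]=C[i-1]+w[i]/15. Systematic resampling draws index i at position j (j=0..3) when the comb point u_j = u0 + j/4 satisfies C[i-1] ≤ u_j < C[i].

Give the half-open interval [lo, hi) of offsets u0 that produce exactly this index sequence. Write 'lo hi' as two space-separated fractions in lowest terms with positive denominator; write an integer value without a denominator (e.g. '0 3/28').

1/10 1/4

C = [1/15, 3/5, 3/5, 1]
j=0 picked index 1: u0 ∈ [1/15, 3/5)
j=1 picked index 1: u0 ∈ [-11/60, 7/20)
j=2 picked index 3: u0 ∈ [1/10, 1/2)
j=3 picked index 3: u0 ∈ [-3/20, 1/4)
intersection: [1/10, 1/4)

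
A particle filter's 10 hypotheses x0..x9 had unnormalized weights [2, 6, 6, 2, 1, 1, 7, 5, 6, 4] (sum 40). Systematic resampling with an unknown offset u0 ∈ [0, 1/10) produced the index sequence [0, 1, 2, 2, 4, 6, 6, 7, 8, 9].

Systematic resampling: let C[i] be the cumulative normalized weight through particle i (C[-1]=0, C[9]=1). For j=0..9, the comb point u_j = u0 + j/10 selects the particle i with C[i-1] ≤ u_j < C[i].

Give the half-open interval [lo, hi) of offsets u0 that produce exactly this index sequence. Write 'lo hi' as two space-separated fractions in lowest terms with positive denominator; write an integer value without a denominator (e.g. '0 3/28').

0 1/40

C = [1/20, 1/5, 7/20, 2/5, 17/40, 9/20, 5/8, 3/4, 9/10, 1]
j=0 picked index 0: u0 ∈ [0, 1/20)
j=1 picked index 1: u0 ∈ [-1/20, 1/10)
j=2 picked index 2: u0 ∈ [0, 3/20)
j=3 picked index 2: u0 ∈ [-1/10, 1/20)
j=4 picked index 4: u0 ∈ [0, 1/40)
j=5 picked index 6: u0 ∈ [-1/20, 1/8)
j=6 picked index 6: u0 ∈ [-3/20, 1/40)
j=7 picked index 7: u0 ∈ [-3/40, 1/20)
j=8 picked index 8: u0 ∈ [-1/20, 1/10)
j=9 picked index 9: u0 ∈ [0, 1/10)
intersection: [0, 1/40)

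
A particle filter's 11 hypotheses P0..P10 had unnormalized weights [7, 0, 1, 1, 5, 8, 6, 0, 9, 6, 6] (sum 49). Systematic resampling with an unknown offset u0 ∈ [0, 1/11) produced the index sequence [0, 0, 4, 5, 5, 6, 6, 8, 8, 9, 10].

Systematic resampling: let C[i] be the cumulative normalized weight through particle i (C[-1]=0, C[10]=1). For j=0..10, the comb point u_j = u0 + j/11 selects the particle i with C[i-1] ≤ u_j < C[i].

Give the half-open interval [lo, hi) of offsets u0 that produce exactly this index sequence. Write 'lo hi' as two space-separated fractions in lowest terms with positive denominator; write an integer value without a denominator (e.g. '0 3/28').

1/77 2/77

C = [1/7, 1/7, 8/49, 9/49, 2/7, 22/49, 4/7, 4/7, 37/49, 43/49, 1]
j=0 picked index 0: u0 ∈ [0, 1/7)
j=1 picked index 0: u0 ∈ [-1/11, 4/77)
j=2 picked index 4: u0 ∈ [1/539, 8/77)
j=3 picked index 5: u0 ∈ [1/77, 95/539)
j=4 picked index 5: u0 ∈ [-6/77, 46/539)
j=5 picked index 6: u0 ∈ [-3/539, 9/77)
j=6 picked index 6: u0 ∈ [-52/539, 2/77)
j=7 picked index 8: u0 ∈ [-5/77, 64/539)
j=8 picked index 8: u0 ∈ [-12/77, 15/539)
j=9 picked index 9: u0 ∈ [-34/539, 32/539)
j=10 picked index 10: u0 ∈ [-17/539, 1/11)
intersection: [1/77, 2/77)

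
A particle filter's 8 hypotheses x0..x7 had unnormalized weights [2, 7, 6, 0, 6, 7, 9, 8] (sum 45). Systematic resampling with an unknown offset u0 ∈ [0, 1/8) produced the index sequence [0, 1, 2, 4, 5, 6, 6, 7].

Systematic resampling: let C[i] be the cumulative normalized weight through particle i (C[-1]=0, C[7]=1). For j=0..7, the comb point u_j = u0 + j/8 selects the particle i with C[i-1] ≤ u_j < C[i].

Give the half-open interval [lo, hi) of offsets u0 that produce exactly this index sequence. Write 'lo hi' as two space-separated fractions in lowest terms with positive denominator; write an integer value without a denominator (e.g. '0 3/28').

C = [2/45, 1/5, 1/3, 1/3, 7/15, 28/45, 37/45, 1]
j=0 picked index 0: u0 ∈ [0, 2/45)
j=1 picked index 1: u0 ∈ [-29/360, 3/40)
j=2 picked index 2: u0 ∈ [-1/20, 1/12)
j=3 picked index 4: u0 ∈ [-1/24, 11/120)
j=4 picked index 5: u0 ∈ [-1/30, 11/90)
j=5 picked index 6: u0 ∈ [-1/360, 71/360)
j=6 picked index 6: u0 ∈ [-23/180, 13/180)
j=7 picked index 7: u0 ∈ [-19/360, 1/8)
intersection: [0, 2/45)

0 2/45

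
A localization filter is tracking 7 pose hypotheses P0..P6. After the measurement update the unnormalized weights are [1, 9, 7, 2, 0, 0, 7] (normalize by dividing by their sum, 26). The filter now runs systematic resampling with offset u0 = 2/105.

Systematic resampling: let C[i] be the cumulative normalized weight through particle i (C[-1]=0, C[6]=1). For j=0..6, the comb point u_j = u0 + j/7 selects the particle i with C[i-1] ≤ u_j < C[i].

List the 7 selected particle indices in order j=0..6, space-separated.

0 1 1 2 2 6 6

C = [1/26, 5/13, 17/26, 19/26, 19/26, 19/26, 1]
j=0: u_0=2/105 ∈ [0, 1/26) → index 0
j=1: u_1=17/105 ∈ [1/26, 5/13) → index 1
j=2: u_2=32/105 ∈ [1/26, 5/13) → index 1
j=3: u_3=47/105 ∈ [5/13, 17/26) → index 2
j=4: u_4=62/105 ∈ [5/13, 17/26) → index 2
j=5: u_5=11/15 ∈ [19/26, 1) → index 6
j=6: u_6=92/105 ∈ [19/26, 1) → index 6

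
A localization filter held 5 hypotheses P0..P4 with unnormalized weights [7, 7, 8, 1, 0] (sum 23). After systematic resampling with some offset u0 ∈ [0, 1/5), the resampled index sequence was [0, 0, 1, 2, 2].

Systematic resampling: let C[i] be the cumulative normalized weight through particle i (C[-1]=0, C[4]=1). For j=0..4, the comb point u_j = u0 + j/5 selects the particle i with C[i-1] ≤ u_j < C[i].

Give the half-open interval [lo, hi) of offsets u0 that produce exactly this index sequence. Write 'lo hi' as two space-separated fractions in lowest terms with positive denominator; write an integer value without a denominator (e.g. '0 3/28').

1/115 12/115

C = [7/23, 14/23, 22/23, 1, 1]
j=0 picked index 0: u0 ∈ [0, 7/23)
j=1 picked index 0: u0 ∈ [-1/5, 12/115)
j=2 picked index 1: u0 ∈ [-11/115, 24/115)
j=3 picked index 2: u0 ∈ [1/115, 41/115)
j=4 picked index 2: u0 ∈ [-22/115, 18/115)
intersection: [1/115, 12/115)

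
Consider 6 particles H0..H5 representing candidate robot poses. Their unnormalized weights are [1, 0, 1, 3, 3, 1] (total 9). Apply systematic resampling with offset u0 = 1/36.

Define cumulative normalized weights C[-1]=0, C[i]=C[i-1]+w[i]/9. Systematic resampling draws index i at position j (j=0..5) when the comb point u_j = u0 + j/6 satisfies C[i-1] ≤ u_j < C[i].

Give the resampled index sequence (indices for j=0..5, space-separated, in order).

0 2 3 3 4 4

C = [1/9, 1/9, 2/9, 5/9, 8/9, 1]
j=0: u_0=1/36 ∈ [0, 1/9) → index 0
j=1: u_1=7/36 ∈ [1/9, 2/9) → index 2
j=2: u_2=13/36 ∈ [2/9, 5/9) → index 3
j=3: u_3=19/36 ∈ [2/9, 5/9) → index 3
j=4: u_4=25/36 ∈ [5/9, 8/9) → index 4
j=5: u_5=31/36 ∈ [5/9, 8/9) → index 4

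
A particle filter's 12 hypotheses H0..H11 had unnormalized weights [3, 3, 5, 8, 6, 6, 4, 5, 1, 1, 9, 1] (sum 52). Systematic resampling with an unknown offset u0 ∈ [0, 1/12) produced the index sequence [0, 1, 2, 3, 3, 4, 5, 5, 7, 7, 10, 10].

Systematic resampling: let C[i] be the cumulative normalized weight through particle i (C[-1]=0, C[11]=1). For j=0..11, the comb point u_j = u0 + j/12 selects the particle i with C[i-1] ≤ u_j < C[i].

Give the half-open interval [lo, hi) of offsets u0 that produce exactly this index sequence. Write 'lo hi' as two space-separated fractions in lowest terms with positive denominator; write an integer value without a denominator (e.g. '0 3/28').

1/156 1/78

C = [3/52, 3/26, 11/52, 19/52, 25/52, 31/52, 35/52, 10/13, 41/52, 21/26, 51/52, 1]
j=0 picked index 0: u0 ∈ [0, 3/52)
j=1 picked index 1: u0 ∈ [-1/39, 5/156)
j=2 picked index 2: u0 ∈ [-2/39, 7/156)
j=3 picked index 3: u0 ∈ [-1/26, 3/26)
j=4 picked index 3: u0 ∈ [-19/156, 5/156)
j=5 picked index 4: u0 ∈ [-2/39, 5/78)
j=6 picked index 5: u0 ∈ [-1/52, 5/52)
j=7 picked index 5: u0 ∈ [-4/39, 1/78)
j=8 picked index 7: u0 ∈ [1/156, 4/39)
j=9 picked index 7: u0 ∈ [-1/13, 1/52)
j=10 picked index 10: u0 ∈ [-1/39, 23/156)
j=11 picked index 10: u0 ∈ [-17/156, 5/78)
intersection: [1/156, 1/78)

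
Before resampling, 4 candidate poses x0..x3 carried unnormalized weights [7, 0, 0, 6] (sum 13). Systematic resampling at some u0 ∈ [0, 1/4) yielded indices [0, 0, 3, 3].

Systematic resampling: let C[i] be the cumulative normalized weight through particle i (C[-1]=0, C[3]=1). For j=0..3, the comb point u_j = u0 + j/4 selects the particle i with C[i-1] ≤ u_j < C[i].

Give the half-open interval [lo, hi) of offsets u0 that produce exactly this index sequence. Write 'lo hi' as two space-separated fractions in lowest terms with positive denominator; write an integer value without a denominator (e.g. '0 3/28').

1/26 1/4

C = [7/13, 7/13, 7/13, 1]
j=0 picked index 0: u0 ∈ [0, 7/13)
j=1 picked index 0: u0 ∈ [-1/4, 15/52)
j=2 picked index 3: u0 ∈ [1/26, 1/2)
j=3 picked index 3: u0 ∈ [-11/52, 1/4)
intersection: [1/26, 1/4)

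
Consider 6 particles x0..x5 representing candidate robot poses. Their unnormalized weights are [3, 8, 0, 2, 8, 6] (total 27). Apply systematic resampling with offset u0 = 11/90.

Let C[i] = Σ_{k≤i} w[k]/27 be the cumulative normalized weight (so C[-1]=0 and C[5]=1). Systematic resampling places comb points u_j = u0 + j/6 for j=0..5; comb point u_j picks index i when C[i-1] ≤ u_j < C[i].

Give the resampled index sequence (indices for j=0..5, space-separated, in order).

1 1 3 4 5 5

C = [1/9, 11/27, 11/27, 13/27, 7/9, 1]
j=0: u_0=11/90 ∈ [1/9, 11/27) → index 1
j=1: u_1=13/45 ∈ [1/9, 11/27) → index 1
j=2: u_2=41/90 ∈ [11/27, 13/27) → index 3
j=3: u_3=28/45 ∈ [13/27, 7/9) → index 4
j=4: u_4=71/90 ∈ [7/9, 1) → index 5
j=5: u_5=43/45 ∈ [7/9, 1) → index 5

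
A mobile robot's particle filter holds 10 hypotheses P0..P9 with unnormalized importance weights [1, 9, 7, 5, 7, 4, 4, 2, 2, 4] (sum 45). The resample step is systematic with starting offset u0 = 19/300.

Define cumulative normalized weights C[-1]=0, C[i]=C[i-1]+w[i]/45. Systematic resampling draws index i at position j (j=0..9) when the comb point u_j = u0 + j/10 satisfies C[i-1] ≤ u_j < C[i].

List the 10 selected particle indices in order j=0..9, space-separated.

C = [1/45, 2/9, 17/45, 22/45, 29/45, 11/15, 37/45, 13/15, 41/45, 1]
j=0: u_0=19/300 ∈ [1/45, 2/9) → index 1
j=1: u_1=49/300 ∈ [1/45, 2/9) → index 1
j=2: u_2=79/300 ∈ [2/9, 17/45) → index 2
j=3: u_3=109/300 ∈ [2/9, 17/45) → index 2
j=4: u_4=139/300 ∈ [17/45, 22/45) → index 3
j=5: u_5=169/300 ∈ [22/45, 29/45) → index 4
j=6: u_6=199/300 ∈ [29/45, 11/15) → index 5
j=7: u_7=229/300 ∈ [11/15, 37/45) → index 6
j=8: u_8=259/300 ∈ [37/45, 13/15) → index 7
j=9: u_9=289/300 ∈ [41/45, 1) → index 9

1 1 2 2 3 4 5 6 7 9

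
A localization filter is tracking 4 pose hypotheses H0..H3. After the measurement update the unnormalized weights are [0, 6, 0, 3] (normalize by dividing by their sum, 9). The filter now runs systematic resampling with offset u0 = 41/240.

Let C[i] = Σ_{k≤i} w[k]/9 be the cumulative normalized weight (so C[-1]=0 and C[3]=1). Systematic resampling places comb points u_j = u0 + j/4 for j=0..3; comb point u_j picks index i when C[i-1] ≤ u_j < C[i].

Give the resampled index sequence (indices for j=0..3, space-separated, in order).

1 1 3 3

C = [0, 2/3, 2/3, 1]
j=0: u_0=41/240 ∈ [0, 2/3) → index 1
j=1: u_1=101/240 ∈ [0, 2/3) → index 1
j=2: u_2=161/240 ∈ [2/3, 1) → index 3
j=3: u_3=221/240 ∈ [2/3, 1) → index 3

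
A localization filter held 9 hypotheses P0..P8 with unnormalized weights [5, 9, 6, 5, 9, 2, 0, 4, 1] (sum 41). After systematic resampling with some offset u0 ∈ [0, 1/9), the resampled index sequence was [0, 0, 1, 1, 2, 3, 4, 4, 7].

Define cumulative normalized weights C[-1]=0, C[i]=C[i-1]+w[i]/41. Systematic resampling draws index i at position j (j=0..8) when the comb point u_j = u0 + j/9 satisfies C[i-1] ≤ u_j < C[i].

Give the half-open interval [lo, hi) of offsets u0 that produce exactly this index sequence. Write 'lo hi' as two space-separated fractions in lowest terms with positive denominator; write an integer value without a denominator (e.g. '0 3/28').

C = [5/41, 14/41, 20/41, 25/41, 34/41, 36/41, 36/41, 40/41, 1]
j=0 picked index 0: u0 ∈ [0, 5/41)
j=1 picked index 0: u0 ∈ [-1/9, 4/369)
j=2 picked index 1: u0 ∈ [-37/369, 44/369)
j=3 picked index 1: u0 ∈ [-26/123, 1/123)
j=4 picked index 2: u0 ∈ [-38/369, 16/369)
j=5 picked index 3: u0 ∈ [-25/369, 20/369)
j=6 picked index 4: u0 ∈ [-7/123, 20/123)
j=7 picked index 4: u0 ∈ [-62/369, 19/369)
j=8 picked index 7: u0 ∈ [-4/369, 32/369)
intersection: [0, 1/123)

0 1/123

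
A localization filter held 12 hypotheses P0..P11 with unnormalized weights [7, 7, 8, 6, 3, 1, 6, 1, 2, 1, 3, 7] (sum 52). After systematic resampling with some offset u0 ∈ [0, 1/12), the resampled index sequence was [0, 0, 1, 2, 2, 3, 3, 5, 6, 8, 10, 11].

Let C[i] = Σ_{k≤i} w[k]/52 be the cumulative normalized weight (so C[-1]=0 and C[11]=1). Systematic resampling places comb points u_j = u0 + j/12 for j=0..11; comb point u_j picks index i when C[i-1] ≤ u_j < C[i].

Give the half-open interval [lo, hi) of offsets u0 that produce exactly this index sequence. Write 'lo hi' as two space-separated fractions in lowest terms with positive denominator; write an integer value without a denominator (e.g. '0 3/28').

C = [7/52, 7/26, 11/26, 7/13, 31/52, 8/13, 19/26, 3/4, 41/52, 21/26, 45/52, 1]
j=0 picked index 0: u0 ∈ [0, 7/52)
j=1 picked index 0: u0 ∈ [-1/12, 2/39)
j=2 picked index 1: u0 ∈ [-5/156, 4/39)
j=3 picked index 2: u0 ∈ [1/52, 9/52)
j=4 picked index 2: u0 ∈ [-5/78, 7/78)
j=5 picked index 3: u0 ∈ [1/156, 19/156)
j=6 picked index 3: u0 ∈ [-1/13, 1/26)
j=7 picked index 5: u0 ∈ [1/78, 5/156)
j=8 picked index 6: u0 ∈ [-2/39, 5/78)
j=9 picked index 8: u0 ∈ [0, 1/26)
j=10 picked index 10: u0 ∈ [-1/39, 5/156)
j=11 picked index 11: u0 ∈ [-2/39, 1/12)
intersection: [1/52, 5/156)

1/52 5/156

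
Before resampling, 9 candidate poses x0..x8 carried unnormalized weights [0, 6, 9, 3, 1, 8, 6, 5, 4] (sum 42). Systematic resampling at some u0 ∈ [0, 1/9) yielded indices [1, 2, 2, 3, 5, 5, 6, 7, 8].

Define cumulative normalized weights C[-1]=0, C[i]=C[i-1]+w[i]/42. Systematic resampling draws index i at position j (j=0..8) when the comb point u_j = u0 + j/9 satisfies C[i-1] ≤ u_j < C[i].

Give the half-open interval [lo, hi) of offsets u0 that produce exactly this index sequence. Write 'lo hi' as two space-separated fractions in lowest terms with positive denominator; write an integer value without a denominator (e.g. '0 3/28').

C = [0, 1/7, 5/14, 3/7, 19/42, 9/14, 11/14, 19/21, 1]
j=0 picked index 1: u0 ∈ [0, 1/7)
j=1 picked index 2: u0 ∈ [2/63, 31/126)
j=2 picked index 2: u0 ∈ [-5/63, 17/126)
j=3 picked index 3: u0 ∈ [1/42, 2/21)
j=4 picked index 5: u0 ∈ [1/126, 25/126)
j=5 picked index 5: u0 ∈ [-13/126, 11/126)
j=6 picked index 6: u0 ∈ [-1/42, 5/42)
j=7 picked index 7: u0 ∈ [1/126, 8/63)
j=8 picked index 8: u0 ∈ [1/63, 1/9)
intersection: [2/63, 11/126)

2/63 11/126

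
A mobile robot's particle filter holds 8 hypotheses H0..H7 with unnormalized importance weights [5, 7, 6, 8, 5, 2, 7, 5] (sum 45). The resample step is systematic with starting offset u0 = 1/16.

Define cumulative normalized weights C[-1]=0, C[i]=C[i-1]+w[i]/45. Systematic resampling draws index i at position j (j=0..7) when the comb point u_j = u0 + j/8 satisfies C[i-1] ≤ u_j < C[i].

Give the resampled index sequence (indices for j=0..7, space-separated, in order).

C = [1/9, 4/15, 2/5, 26/45, 31/45, 11/15, 8/9, 1]
j=0: u_0=1/16 ∈ [0, 1/9) → index 0
j=1: u_1=3/16 ∈ [1/9, 4/15) → index 1
j=2: u_2=5/16 ∈ [4/15, 2/5) → index 2
j=3: u_3=7/16 ∈ [2/5, 26/45) → index 3
j=4: u_4=9/16 ∈ [2/5, 26/45) → index 3
j=5: u_5=11/16 ∈ [26/45, 31/45) → index 4
j=6: u_6=13/16 ∈ [11/15, 8/9) → index 6
j=7: u_7=15/16 ∈ [8/9, 1) → index 7

0 1 2 3 3 4 6 7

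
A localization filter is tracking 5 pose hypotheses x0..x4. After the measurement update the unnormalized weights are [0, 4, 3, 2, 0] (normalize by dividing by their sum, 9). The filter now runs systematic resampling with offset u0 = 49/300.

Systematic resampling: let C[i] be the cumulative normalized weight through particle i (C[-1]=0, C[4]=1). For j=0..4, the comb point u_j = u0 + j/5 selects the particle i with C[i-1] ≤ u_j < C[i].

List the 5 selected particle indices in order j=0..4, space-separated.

C = [0, 4/9, 7/9, 1, 1]
j=0: u_0=49/300 ∈ [0, 4/9) → index 1
j=1: u_1=109/300 ∈ [0, 4/9) → index 1
j=2: u_2=169/300 ∈ [4/9, 7/9) → index 2
j=3: u_3=229/300 ∈ [4/9, 7/9) → index 2
j=4: u_4=289/300 ∈ [7/9, 1) → index 3

1 1 2 2 3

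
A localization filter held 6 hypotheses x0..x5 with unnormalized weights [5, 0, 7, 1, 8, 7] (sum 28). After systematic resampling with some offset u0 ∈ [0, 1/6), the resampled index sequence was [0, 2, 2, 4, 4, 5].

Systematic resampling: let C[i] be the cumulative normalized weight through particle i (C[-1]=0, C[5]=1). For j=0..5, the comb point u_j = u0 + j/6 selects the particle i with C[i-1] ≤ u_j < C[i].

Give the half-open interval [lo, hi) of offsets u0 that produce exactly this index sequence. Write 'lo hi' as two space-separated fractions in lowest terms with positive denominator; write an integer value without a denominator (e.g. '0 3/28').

C = [5/28, 5/28, 3/7, 13/28, 3/4, 1]
j=0 picked index 0: u0 ∈ [0, 5/28)
j=1 picked index 2: u0 ∈ [1/84, 11/42)
j=2 picked index 2: u0 ∈ [-13/84, 2/21)
j=3 picked index 4: u0 ∈ [-1/28, 1/4)
j=4 picked index 4: u0 ∈ [-17/84, 1/12)
j=5 picked index 5: u0 ∈ [-1/12, 1/6)
intersection: [1/84, 1/12)

1/84 1/12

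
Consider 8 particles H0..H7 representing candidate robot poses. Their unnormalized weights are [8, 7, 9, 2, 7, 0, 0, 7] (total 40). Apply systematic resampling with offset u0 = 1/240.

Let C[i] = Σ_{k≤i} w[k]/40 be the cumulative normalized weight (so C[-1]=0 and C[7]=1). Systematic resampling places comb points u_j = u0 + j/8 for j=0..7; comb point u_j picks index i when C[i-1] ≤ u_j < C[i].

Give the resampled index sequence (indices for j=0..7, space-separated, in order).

0 0 1 2 2 3 4 7

C = [1/5, 3/8, 3/5, 13/20, 33/40, 33/40, 33/40, 1]
j=0: u_0=1/240 ∈ [0, 1/5) → index 0
j=1: u_1=31/240 ∈ [0, 1/5) → index 0
j=2: u_2=61/240 ∈ [1/5, 3/8) → index 1
j=3: u_3=91/240 ∈ [3/8, 3/5) → index 2
j=4: u_4=121/240 ∈ [3/8, 3/5) → index 2
j=5: u_5=151/240 ∈ [3/5, 13/20) → index 3
j=6: u_6=181/240 ∈ [13/20, 33/40) → index 4
j=7: u_7=211/240 ∈ [33/40, 1) → index 7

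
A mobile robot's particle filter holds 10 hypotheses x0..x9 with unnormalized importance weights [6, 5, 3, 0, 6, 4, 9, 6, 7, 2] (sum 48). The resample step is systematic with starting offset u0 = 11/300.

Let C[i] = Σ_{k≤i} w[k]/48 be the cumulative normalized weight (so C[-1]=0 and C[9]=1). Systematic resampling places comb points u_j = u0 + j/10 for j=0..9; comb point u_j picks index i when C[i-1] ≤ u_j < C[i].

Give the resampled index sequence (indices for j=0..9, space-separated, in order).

C = [1/8, 11/48, 7/24, 7/24, 5/12, 1/2, 11/16, 13/16, 23/24, 1]
j=0: u_0=11/300 ∈ [0, 1/8) → index 0
j=1: u_1=41/300 ∈ [1/8, 11/48) → index 1
j=2: u_2=71/300 ∈ [11/48, 7/24) → index 2
j=3: u_3=101/300 ∈ [7/24, 5/12) → index 4
j=4: u_4=131/300 ∈ [5/12, 1/2) → index 5
j=5: u_5=161/300 ∈ [1/2, 11/16) → index 6
j=6: u_6=191/300 ∈ [1/2, 11/16) → index 6
j=7: u_7=221/300 ∈ [11/16, 13/16) → index 7
j=8: u_8=251/300 ∈ [13/16, 23/24) → index 8
j=9: u_9=281/300 ∈ [13/16, 23/24) → index 8

0 1 2 4 5 6 6 7 8 8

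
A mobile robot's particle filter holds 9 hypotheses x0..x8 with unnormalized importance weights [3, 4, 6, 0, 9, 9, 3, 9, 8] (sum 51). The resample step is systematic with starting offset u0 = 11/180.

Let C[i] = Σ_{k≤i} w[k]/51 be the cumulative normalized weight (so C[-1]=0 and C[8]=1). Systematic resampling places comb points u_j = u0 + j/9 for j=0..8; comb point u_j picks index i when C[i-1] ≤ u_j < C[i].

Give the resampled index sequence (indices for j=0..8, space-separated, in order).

C = [1/17, 7/51, 13/51, 13/51, 22/51, 31/51, 2/3, 43/51, 1]
j=0: u_0=11/180 ∈ [1/17, 7/51) → index 1
j=1: u_1=31/180 ∈ [7/51, 13/51) → index 2
j=2: u_2=17/60 ∈ [13/51, 22/51) → index 4
j=3: u_3=71/180 ∈ [13/51, 22/51) → index 4
j=4: u_4=91/180 ∈ [22/51, 31/51) → index 5
j=5: u_5=37/60 ∈ [31/51, 2/3) → index 6
j=6: u_6=131/180 ∈ [2/3, 43/51) → index 7
j=7: u_7=151/180 ∈ [2/3, 43/51) → index 7
j=8: u_8=19/20 ∈ [43/51, 1) → index 8

1 2 4 4 5 6 7 7 8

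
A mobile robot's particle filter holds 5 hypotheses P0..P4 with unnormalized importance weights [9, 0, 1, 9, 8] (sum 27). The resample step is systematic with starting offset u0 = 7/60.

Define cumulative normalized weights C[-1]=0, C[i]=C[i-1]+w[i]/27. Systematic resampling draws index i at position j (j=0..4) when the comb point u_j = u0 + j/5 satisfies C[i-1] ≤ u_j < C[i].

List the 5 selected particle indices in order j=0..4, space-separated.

C = [1/3, 1/3, 10/27, 19/27, 1]
j=0: u_0=7/60 ∈ [0, 1/3) → index 0
j=1: u_1=19/60 ∈ [0, 1/3) → index 0
j=2: u_2=31/60 ∈ [10/27, 19/27) → index 3
j=3: u_3=43/60 ∈ [19/27, 1) → index 4
j=4: u_4=11/12 ∈ [19/27, 1) → index 4

0 0 3 4 4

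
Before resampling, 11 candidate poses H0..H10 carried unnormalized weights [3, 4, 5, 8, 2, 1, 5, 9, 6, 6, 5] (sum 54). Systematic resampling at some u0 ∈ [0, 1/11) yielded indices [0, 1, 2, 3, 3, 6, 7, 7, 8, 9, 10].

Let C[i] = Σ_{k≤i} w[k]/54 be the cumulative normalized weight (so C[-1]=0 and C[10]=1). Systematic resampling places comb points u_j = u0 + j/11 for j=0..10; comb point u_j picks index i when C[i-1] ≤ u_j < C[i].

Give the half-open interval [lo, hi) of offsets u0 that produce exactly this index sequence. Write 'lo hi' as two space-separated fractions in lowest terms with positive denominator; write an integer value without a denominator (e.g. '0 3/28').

0 2/297

C = [1/18, 7/54, 2/9, 10/27, 11/27, 23/54, 14/27, 37/54, 43/54, 49/54, 1]
j=0 picked index 0: u0 ∈ [0, 1/18)
j=1 picked index 1: u0 ∈ [-7/198, 23/594)
j=2 picked index 2: u0 ∈ [-31/594, 4/99)
j=3 picked index 3: u0 ∈ [-5/99, 29/297)
j=4 picked index 3: u0 ∈ [-14/99, 2/297)
j=5 picked index 6: u0 ∈ [-17/594, 19/297)
j=6 picked index 7: u0 ∈ [-8/297, 83/594)
j=7 picked index 7: u0 ∈ [-35/297, 29/594)
j=8 picked index 8: u0 ∈ [-25/594, 41/594)
j=9 picked index 9: u0 ∈ [-13/594, 53/594)
j=10 picked index 10: u0 ∈ [-1/594, 1/11)
intersection: [0, 2/297)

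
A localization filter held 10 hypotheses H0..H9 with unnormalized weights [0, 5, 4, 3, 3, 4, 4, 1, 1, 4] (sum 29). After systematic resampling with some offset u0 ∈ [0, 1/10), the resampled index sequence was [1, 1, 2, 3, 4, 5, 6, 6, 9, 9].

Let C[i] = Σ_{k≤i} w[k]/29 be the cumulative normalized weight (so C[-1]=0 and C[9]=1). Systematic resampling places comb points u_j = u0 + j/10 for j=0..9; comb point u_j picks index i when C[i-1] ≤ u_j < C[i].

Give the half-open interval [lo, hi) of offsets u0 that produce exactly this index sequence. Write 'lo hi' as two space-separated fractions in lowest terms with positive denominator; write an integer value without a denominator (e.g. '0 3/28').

C = [0, 5/29, 9/29, 12/29, 15/29, 19/29, 23/29, 24/29, 25/29, 1]
j=0 picked index 1: u0 ∈ [0, 5/29)
j=1 picked index 1: u0 ∈ [-1/10, 21/290)
j=2 picked index 2: u0 ∈ [-4/145, 16/145)
j=3 picked index 3: u0 ∈ [3/290, 33/290)
j=4 picked index 4: u0 ∈ [2/145, 17/145)
j=5 picked index 5: u0 ∈ [1/58, 9/58)
j=6 picked index 6: u0 ∈ [8/145, 28/145)
j=7 picked index 6: u0 ∈ [-13/290, 27/290)
j=8 picked index 9: u0 ∈ [9/145, 1/5)
j=9 picked index 9: u0 ∈ [-11/290, 1/10)
intersection: [9/145, 21/290)

9/145 21/290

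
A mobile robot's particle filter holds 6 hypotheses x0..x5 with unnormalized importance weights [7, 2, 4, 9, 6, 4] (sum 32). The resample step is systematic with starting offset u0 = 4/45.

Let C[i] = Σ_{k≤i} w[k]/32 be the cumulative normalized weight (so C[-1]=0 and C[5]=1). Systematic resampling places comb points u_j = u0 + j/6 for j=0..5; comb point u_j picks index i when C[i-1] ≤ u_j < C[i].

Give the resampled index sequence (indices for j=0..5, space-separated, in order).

0 1 3 3 4 5

C = [7/32, 9/32, 13/32, 11/16, 7/8, 1]
j=0: u_0=4/45 ∈ [0, 7/32) → index 0
j=1: u_1=23/90 ∈ [7/32, 9/32) → index 1
j=2: u_2=19/45 ∈ [13/32, 11/16) → index 3
j=3: u_3=53/90 ∈ [13/32, 11/16) → index 3
j=4: u_4=34/45 ∈ [11/16, 7/8) → index 4
j=5: u_5=83/90 ∈ [7/8, 1) → index 5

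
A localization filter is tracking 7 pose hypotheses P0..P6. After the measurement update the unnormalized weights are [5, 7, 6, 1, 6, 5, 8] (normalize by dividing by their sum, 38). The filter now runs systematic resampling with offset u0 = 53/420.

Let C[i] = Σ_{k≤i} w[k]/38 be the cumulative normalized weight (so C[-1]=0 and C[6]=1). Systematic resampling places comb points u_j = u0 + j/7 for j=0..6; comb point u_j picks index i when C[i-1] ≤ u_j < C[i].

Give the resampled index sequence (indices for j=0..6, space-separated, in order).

C = [5/38, 6/19, 9/19, 1/2, 25/38, 15/19, 1]
j=0: u_0=53/420 ∈ [0, 5/38) → index 0
j=1: u_1=113/420 ∈ [5/38, 6/19) → index 1
j=2: u_2=173/420 ∈ [6/19, 9/19) → index 2
j=3: u_3=233/420 ∈ [1/2, 25/38) → index 4
j=4: u_4=293/420 ∈ [25/38, 15/19) → index 5
j=5: u_5=353/420 ∈ [15/19, 1) → index 6
j=6: u_6=59/60 ∈ [15/19, 1) → index 6

0 1 2 4 5 6 6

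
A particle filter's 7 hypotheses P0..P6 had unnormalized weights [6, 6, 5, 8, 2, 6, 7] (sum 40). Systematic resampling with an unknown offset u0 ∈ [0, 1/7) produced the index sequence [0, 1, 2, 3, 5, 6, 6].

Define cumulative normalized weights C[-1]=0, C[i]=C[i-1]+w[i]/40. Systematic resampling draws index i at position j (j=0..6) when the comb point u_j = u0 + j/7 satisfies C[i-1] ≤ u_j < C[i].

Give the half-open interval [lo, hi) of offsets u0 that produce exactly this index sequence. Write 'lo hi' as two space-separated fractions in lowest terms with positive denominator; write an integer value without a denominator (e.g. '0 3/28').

31/280 39/280

C = [3/20, 3/10, 17/40, 5/8, 27/40, 33/40, 1]
j=0 picked index 0: u0 ∈ [0, 3/20)
j=1 picked index 1: u0 ∈ [1/140, 11/70)
j=2 picked index 2: u0 ∈ [1/70, 39/280)
j=3 picked index 3: u0 ∈ [-1/280, 11/56)
j=4 picked index 5: u0 ∈ [29/280, 71/280)
j=5 picked index 6: u0 ∈ [31/280, 2/7)
j=6 picked index 6: u0 ∈ [-9/280, 1/7)
intersection: [31/280, 39/280)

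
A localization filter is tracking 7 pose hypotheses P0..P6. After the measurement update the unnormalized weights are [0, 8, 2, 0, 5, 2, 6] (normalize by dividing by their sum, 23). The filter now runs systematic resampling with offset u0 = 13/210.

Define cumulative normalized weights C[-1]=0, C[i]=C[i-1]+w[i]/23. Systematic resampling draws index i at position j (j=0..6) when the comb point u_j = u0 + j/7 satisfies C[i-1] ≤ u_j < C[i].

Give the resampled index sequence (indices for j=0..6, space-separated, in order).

1 1 1 4 4 6 6

C = [0, 8/23, 10/23, 10/23, 15/23, 17/23, 1]
j=0: u_0=13/210 ∈ [0, 8/23) → index 1
j=1: u_1=43/210 ∈ [0, 8/23) → index 1
j=2: u_2=73/210 ∈ [0, 8/23) → index 1
j=3: u_3=103/210 ∈ [10/23, 15/23) → index 4
j=4: u_4=19/30 ∈ [10/23, 15/23) → index 4
j=5: u_5=163/210 ∈ [17/23, 1) → index 6
j=6: u_6=193/210 ∈ [17/23, 1) → index 6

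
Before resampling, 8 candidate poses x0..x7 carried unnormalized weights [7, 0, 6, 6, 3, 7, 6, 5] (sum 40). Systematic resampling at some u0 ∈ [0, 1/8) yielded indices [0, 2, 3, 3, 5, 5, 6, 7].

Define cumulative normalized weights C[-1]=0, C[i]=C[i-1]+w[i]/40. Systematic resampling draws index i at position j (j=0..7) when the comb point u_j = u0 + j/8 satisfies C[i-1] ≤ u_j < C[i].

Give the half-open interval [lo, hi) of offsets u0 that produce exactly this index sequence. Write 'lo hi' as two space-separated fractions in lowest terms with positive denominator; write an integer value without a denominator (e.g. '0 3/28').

3/40 1/10

C = [7/40, 7/40, 13/40, 19/40, 11/20, 29/40, 7/8, 1]
j=0 picked index 0: u0 ∈ [0, 7/40)
j=1 picked index 2: u0 ∈ [1/20, 1/5)
j=2 picked index 3: u0 ∈ [3/40, 9/40)
j=3 picked index 3: u0 ∈ [-1/20, 1/10)
j=4 picked index 5: u0 ∈ [1/20, 9/40)
j=5 picked index 5: u0 ∈ [-3/40, 1/10)
j=6 picked index 6: u0 ∈ [-1/40, 1/8)
j=7 picked index 7: u0 ∈ [0, 1/8)
intersection: [3/40, 1/10)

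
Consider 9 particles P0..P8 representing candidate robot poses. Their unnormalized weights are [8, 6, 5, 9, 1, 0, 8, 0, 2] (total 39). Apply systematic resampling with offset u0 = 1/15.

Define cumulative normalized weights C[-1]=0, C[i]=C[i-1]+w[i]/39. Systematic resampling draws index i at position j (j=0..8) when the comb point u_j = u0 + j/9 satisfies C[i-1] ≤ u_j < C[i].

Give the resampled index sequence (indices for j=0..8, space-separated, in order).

C = [8/39, 14/39, 19/39, 28/39, 29/39, 29/39, 37/39, 37/39, 1]
j=0: u_0=1/15 ∈ [0, 8/39) → index 0
j=1: u_1=8/45 ∈ [0, 8/39) → index 0
j=2: u_2=13/45 ∈ [8/39, 14/39) → index 1
j=3: u_3=2/5 ∈ [14/39, 19/39) → index 2
j=4: u_4=23/45 ∈ [19/39, 28/39) → index 3
j=5: u_5=28/45 ∈ [19/39, 28/39) → index 3
j=6: u_6=11/15 ∈ [28/39, 29/39) → index 4
j=7: u_7=38/45 ∈ [29/39, 37/39) → index 6
j=8: u_8=43/45 ∈ [37/39, 1) → index 8

0 0 1 2 3 3 4 6 8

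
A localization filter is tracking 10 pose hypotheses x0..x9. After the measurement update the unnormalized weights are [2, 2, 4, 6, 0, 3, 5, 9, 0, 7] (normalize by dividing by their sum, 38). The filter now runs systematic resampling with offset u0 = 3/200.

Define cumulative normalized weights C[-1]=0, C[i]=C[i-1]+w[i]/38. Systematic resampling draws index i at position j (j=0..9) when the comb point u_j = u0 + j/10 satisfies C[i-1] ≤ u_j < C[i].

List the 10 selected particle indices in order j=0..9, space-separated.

0 2 3 3 5 6 7 7 7 9

C = [1/19, 2/19, 4/19, 7/19, 7/19, 17/38, 11/19, 31/38, 31/38, 1]
j=0: u_0=3/200 ∈ [0, 1/19) → index 0
j=1: u_1=23/200 ∈ [2/19, 4/19) → index 2
j=2: u_2=43/200 ∈ [4/19, 7/19) → index 3
j=3: u_3=63/200 ∈ [4/19, 7/19) → index 3
j=4: u_4=83/200 ∈ [7/19, 17/38) → index 5
j=5: u_5=103/200 ∈ [17/38, 11/19) → index 6
j=6: u_6=123/200 ∈ [11/19, 31/38) → index 7
j=7: u_7=143/200 ∈ [11/19, 31/38) → index 7
j=8: u_8=163/200 ∈ [11/19, 31/38) → index 7
j=9: u_9=183/200 ∈ [31/38, 1) → index 9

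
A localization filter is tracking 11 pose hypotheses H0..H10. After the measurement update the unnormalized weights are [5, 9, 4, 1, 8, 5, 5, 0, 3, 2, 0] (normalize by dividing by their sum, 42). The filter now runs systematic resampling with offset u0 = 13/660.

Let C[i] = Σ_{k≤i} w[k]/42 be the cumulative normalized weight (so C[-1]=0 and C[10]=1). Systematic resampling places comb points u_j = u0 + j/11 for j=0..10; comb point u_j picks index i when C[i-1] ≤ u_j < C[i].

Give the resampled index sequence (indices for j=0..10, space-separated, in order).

0 0 1 1 2 4 4 5 5 6 8

C = [5/42, 1/3, 3/7, 19/42, 9/14, 16/21, 37/42, 37/42, 20/21, 1, 1]
j=0: u_0=13/660 ∈ [0, 5/42) → index 0
j=1: u_1=73/660 ∈ [0, 5/42) → index 0
j=2: u_2=133/660 ∈ [5/42, 1/3) → index 1
j=3: u_3=193/660 ∈ [5/42, 1/3) → index 1
j=4: u_4=23/60 ∈ [1/3, 3/7) → index 2
j=5: u_5=313/660 ∈ [19/42, 9/14) → index 4
j=6: u_6=373/660 ∈ [19/42, 9/14) → index 4
j=7: u_7=433/660 ∈ [9/14, 16/21) → index 5
j=8: u_8=493/660 ∈ [9/14, 16/21) → index 5
j=9: u_9=553/660 ∈ [16/21, 37/42) → index 6
j=10: u_10=613/660 ∈ [37/42, 20/21) → index 8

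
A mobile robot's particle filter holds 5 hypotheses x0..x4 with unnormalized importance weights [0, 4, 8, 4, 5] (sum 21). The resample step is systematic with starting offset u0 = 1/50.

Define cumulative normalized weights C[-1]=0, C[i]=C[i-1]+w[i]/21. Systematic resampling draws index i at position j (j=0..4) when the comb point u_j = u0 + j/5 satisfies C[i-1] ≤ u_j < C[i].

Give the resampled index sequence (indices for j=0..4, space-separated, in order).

1 2 2 3 4

C = [0, 4/21, 4/7, 16/21, 1]
j=0: u_0=1/50 ∈ [0, 4/21) → index 1
j=1: u_1=11/50 ∈ [4/21, 4/7) → index 2
j=2: u_2=21/50 ∈ [4/21, 4/7) → index 2
j=3: u_3=31/50 ∈ [4/7, 16/21) → index 3
j=4: u_4=41/50 ∈ [16/21, 1) → index 4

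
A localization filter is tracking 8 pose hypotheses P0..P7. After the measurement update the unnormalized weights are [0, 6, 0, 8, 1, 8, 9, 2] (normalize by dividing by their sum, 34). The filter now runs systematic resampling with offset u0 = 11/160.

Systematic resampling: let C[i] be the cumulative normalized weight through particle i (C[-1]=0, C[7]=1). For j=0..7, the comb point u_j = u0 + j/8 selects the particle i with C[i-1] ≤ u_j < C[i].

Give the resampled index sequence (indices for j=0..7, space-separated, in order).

C = [0, 3/17, 3/17, 7/17, 15/34, 23/34, 16/17, 1]
j=0: u_0=11/160 ∈ [0, 3/17) → index 1
j=1: u_1=31/160 ∈ [3/17, 7/17) → index 3
j=2: u_2=51/160 ∈ [3/17, 7/17) → index 3
j=3: u_3=71/160 ∈ [15/34, 23/34) → index 5
j=4: u_4=91/160 ∈ [15/34, 23/34) → index 5
j=5: u_5=111/160 ∈ [23/34, 16/17) → index 6
j=6: u_6=131/160 ∈ [23/34, 16/17) → index 6
j=7: u_7=151/160 ∈ [16/17, 1) → index 7

1 3 3 5 5 6 6 7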